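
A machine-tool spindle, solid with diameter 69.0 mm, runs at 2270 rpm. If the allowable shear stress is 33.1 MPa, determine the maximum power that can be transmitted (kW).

508 kW

J = πd⁴/32 = π(0.0690)⁴/32 = 2.225×10^-6 m⁴.
T_max = τ_allow·J/r = 3.31×10^7 × 2.225×10^-6 / 0.0345 = 2135 N·m.
ω = 2π·2270/60 = 237.7 rad/s, so P_max = T_max·ω = 5.075×10^5 W.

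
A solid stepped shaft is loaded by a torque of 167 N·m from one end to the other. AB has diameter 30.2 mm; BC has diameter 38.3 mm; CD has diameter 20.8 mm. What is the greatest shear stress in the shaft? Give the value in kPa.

94500 kPa

Under the same torque, τ_max = 16T/(πd³) is largest where d is smallest — segment CD (d = 20.8 mm).
τ_max = 16·167.0/(π·(0.0208)³) = 9.451×10^7 Pa.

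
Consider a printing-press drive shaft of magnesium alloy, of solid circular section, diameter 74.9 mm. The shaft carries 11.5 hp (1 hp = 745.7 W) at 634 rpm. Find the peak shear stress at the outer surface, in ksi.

ω = 2π·634/60 = 66.39 rad/s, so T = P/ω = 11.5×745.7 / 66.39 = 129.2 N·m.
J = πd⁴/32 = π(0.0749)⁴/32 = 3.090×10^-6 m⁴.
τ_max = T·r/J = 129.2 × 0.0375 / 3.090×10^-6 = 1.566×10^6 Pa.

0.227 ksi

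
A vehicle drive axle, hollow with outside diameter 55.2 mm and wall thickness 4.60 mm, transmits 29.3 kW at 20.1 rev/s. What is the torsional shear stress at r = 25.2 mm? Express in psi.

1800 psi

ω = 2π·20.1 = 126.3 rad/s, so T = P/ω = 29.3×10³ / 126.3 = 232.0 N·m.
J = π(d_o⁴ − d_i⁴)/32 = π(0.0552⁴ − 0.0460⁴)/32 = 4.719×10^-7 m⁴.
Shear stress varies linearly with radius: τ = T·r/J = 232.0 × 0.0252 / 4.719×10^-7 = 1.239×10^7 Pa.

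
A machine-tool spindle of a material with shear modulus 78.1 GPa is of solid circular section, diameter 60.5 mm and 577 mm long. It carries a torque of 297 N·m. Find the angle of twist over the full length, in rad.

J = πd⁴/32 = π(0.0605)⁴/32 = 1.315×10^-6 m⁴.
θ = T·L/(G·J) = 297.0 × 0.577 / (78.1×10⁹ × 1.315×10^-6) = 1.668×10^-3 rad.

0.00167 rad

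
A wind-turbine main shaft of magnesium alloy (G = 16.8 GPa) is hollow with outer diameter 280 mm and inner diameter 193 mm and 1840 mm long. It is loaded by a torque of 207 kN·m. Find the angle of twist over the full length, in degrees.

2.78°

J = π(d_o⁴ − d_i⁴)/32 = π(0.280⁴ − 0.193⁴)/32 = 4.672×10^-4 m⁴.
θ = T·L/(G·J) = 207000 × 1.84 / (16.8×10⁹ × 4.672×10^-4) = 0.04852 rad.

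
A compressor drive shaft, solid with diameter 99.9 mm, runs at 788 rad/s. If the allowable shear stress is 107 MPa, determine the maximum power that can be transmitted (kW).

J = πd⁴/32 = π(0.0999)⁴/32 = 9.778×10^-6 m⁴.
T_max = τ_allow·J/r = 1.07×10^8 × 9.778×10^-6 / 0.0500 = 20950 N·m.
ω = 788 rad/s, so P_max = T_max·ω = 1.651×10^7 W.

16500 kW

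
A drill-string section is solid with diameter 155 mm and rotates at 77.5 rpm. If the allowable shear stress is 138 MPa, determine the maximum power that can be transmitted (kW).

J = πd⁴/32 = π(0.155)⁴/32 = 5.667×10^-5 m⁴.
T_max = τ_allow·J/r = 1.38×10^8 × 5.667×10^-5 / 0.0775 = 100900 N·m.
ω = 2π·77.5/60 = 8.116 rad/s, so P_max = T_max·ω = 8.189×10^5 W.

819 kW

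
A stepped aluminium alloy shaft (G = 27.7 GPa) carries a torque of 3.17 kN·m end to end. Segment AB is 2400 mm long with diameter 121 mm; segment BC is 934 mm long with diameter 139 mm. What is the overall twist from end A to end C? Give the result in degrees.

J_AB = π(0.121)⁴/32 = 2.10×10^-5 m⁴; J_BC = π(0.139)⁴/32 = 3.66×10^-5 m⁴.
θ = (T/G)·Σ L_i/J_i = (3170/27.7×10⁹)·(2.40/2.10×10^-5 + 0.934/3.66×10^-5) = 0.01597 rad.

0.915°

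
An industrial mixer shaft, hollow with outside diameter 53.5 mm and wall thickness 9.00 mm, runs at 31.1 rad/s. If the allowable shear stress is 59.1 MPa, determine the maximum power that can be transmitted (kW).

44.5 kW

J = π(d_o⁴ − d_i⁴)/32 = π(0.0535⁴ − 0.0355⁴)/32 = 6.484×10^-7 m⁴.
T_max = τ_allow·J/r = 5.91×10^7 × 6.484×10^-7 / 0.0267 = 1432 N·m.
ω = 31.1 rad/s, so P_max = T_max·ω = 4.455×10^4 W.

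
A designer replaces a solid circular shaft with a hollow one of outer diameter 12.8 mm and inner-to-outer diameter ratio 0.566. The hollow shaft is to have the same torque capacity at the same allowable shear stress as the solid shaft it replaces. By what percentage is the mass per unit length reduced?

26.9 %

Equal τ_max and T ⇒ the solid shaft needs d_s³ = d_o³(1−k⁴), so d_s = 12.8·(1−0.566⁴)^(1/3) = 12.35 mm.
Area ratio A_h/A_s = d_o²(1−k²)/d_s² = (1−k²)/(1−k⁴)^(2/3) = 0.7305.
Mass saving = 1 − 0.7305 = 26.9 %.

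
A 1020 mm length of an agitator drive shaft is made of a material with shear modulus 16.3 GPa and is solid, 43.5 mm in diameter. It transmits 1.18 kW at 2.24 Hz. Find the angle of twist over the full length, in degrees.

ω = 2π·2.24 = 14.07 rad/s, so T = P/ω = 1.18×10³ / 14.07 = 83.84 N·m.
J = πd⁴/32 = π(0.0435)⁴/32 = 3.515×10^-7 m⁴.
θ = T·L/(G·J) = 83.84 × 1.02 / (16.3×10⁹ × 3.515×10^-7) = 0.01492 rad.

0.855°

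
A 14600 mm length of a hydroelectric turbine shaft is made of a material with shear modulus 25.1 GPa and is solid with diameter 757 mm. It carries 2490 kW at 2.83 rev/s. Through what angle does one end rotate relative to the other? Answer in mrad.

ω = 2π·2.83 = 17.78 rad/s, so T = P/ω = 2490×10³ / 17.78 = 140000 N·m.
J = πd⁴/32 = π(0.757)⁴/32 = 0.03224 m⁴.
θ = T·L/(G·J) = 140000 × 14.6 / (25.1×10⁹ × 0.03224) = 2.527×10^-3 rad.

2.53 mrad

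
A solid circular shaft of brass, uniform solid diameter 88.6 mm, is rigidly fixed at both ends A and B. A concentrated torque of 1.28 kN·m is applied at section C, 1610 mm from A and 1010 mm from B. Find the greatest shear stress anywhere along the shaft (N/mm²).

5.76 N/mm²

With uniform GJ and both ends fixed, compatibility θ_AC = θ_CB gives T_A·a = T_B·b, together with T_A + T_B = T₀.
T_A = T₀·b/(a+b) = 1280·1010/2620 = 493.4 N·m; T_B = 786.6 N·m.
τ in each portion: τ_AC = 3.61×10^6 Pa, τ_CB = 5.76×10^6 Pa; maximum is in CB.
τ_max = T_CB·r/J = 786.6·0.0443/6.05×10^-6 = 5.760×10^6 Pa.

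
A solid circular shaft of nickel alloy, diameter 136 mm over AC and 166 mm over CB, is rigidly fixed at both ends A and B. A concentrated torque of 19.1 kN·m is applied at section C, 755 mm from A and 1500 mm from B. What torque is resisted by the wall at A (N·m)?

9020 N·m

Compatibility: T_A·a/J_AC = T_B·b/J_CB with T_A + T_B = T₀.
J_AC = 3.36×10^-5 m⁴, J_CB = 7.45×10^-5 m⁴, so T_A = T₀·(J_AC/a)/((J_AC/a)+(J_CB/b)) = 9021 N·m, T_B = 10080 N·m.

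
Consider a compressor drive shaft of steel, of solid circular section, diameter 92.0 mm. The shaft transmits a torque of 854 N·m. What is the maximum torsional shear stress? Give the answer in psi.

810 psi

J = πd⁴/32 = π(0.0920)⁴/32 = 7.033×10^-6 m⁴.
τ_max = T·r/J = 854.0 × 0.0460 / 7.033×10^-6 = 5.586×10^6 Pa.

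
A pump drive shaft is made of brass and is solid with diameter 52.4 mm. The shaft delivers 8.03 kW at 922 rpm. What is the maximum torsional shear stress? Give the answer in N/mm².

ω = 2π·922/60 = 96.55 rad/s, so T = P/ω = 8.03×10³ / 96.55 = 83.17 N·m.
J = πd⁴/32 = π(0.0524)⁴/32 = 7.402×10^-7 m⁴.
τ_max = T·r/J = 83.17 × 0.0262 / 7.402×10^-7 = 2.944×10^6 Pa.

2.94 N/mm²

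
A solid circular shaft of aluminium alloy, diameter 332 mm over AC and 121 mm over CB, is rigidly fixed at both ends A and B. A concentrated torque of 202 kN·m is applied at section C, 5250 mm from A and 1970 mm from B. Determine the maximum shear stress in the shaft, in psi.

3890 psi

Compatibility: T_A·a/J_AC = T_B·b/J_CB with T_A + T_B = T₀.
J_AC = 1.19×10^-3 m⁴, J_CB = 2.10×10^-5 m⁴, so T_A = T₀·(J_AC/a)/((J_AC/a)+(J_CB/b)) = 192900 N·m, T_B = 9071 N·m.
τ in each portion: τ_AC = 2.69×10^7 Pa, τ_CB = 2.61×10^7 Pa; maximum is in AC.
τ_max = T_AC·r/J = 192900·0.166/1.19×10^-3 = 2.685×10^7 Pa.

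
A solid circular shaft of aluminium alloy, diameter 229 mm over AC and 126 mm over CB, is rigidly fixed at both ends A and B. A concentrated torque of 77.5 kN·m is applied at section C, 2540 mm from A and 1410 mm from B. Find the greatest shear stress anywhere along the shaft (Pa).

Compatibility: T_A·a/J_AC = T_B·b/J_CB with T_A + T_B = T₀.
J_AC = 2.70×10^-4 m⁴, J_CB = 2.47×10^-5 m⁴, so T_A = T₀·(J_AC/a)/((J_AC/a)+(J_CB/b)) = 66520 N·m, T_B = 10980 N·m.
τ in each portion: τ_AC = 2.82×10^7 Pa, τ_CB = 2.80×10^7 Pa; maximum is in AC.
τ_max = T_AC·r/J = 66520·0.115/2.70×10^-4 = 2.821×10^7 Pa.

2.82e7 Pa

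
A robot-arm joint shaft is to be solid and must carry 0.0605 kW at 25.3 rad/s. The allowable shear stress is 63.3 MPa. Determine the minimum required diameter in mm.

5.77 mm

ω = 25.3 rad/s, so T = P/ω = 0.0605×10³ / 25.30 = 2.391 N·m.
For a solid shaft τ_max = 16T/(πd³), so d = (16T/(π τ_allow))^(1/3) = (16·2.391/(π·6.33×10^7))^(1/3) = 0.005773 m.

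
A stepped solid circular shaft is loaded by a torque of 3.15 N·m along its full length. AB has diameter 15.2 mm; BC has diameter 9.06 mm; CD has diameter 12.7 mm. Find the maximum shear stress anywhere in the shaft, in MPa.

Under the same torque, τ_max = 16T/(πd³) is largest where d is smallest — segment BC (d = 9.06 mm).
τ_max = 16·3.150/(π·(0.00906)³) = 2.157×10^7 Pa.

21.6 MPa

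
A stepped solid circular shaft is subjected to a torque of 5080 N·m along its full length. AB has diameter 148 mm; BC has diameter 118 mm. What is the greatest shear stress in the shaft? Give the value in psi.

2280 psi

Under the same torque, τ_max = 16T/(πd³) is largest where d is smallest — segment BC (d = 118 mm).
τ_max = 16·5080/(π·(0.118)³) = 1.575×10^7 Pa.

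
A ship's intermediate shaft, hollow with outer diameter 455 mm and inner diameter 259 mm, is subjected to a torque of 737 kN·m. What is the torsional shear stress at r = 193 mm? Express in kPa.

37800 kPa

J = π(d_o⁴ − d_i⁴)/32 = π(0.455⁴ − 0.259⁴)/32 = 3.766×10^-3 m⁴.
Shear stress varies linearly with radius: τ = T·r/J = 737000 × 0.193 / 3.766×10^-3 = 3.777×10^7 Pa.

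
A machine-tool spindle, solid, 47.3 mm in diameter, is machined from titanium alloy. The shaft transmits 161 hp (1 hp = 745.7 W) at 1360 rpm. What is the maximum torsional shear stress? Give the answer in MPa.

ω = 2π·1360/60 = 142.4 rad/s, so T = P/ω = 161×745.7 / 142.4 = 843.0 N·m.
J = πd⁴/32 = π(0.0473)⁴/32 = 4.914×10^-7 m⁴.
τ_max = T·r/J = 843.0 × 0.0236 / 4.914×10^-7 = 4.057×10^7 Pa.

40.6 MPa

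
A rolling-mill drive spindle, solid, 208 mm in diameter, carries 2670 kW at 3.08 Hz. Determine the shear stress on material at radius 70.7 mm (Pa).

5.31e7 Pa

ω = 2π·3.08 = 19.35 rad/s, so T = P/ω = 2670×10³ / 19.35 = 138000 N·m.
J = πd⁴/32 = π(0.208)⁴/32 = 1.838×10^-4 m⁴.
Shear stress varies linearly with radius: τ = T·r/J = 138000 × 0.0707 / 1.838×10^-4 = 5.308×10^7 Pa.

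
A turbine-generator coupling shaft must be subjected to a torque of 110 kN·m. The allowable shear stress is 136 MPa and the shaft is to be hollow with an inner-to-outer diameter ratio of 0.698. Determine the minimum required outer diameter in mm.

175 mm

For a hollow shaft with d_i/d_o = 0.698: τ_max = 16T/(π d_o³ (1−k⁴)), so d_o = [16T/(π τ_allow (1−k⁴))]^(1/3) = [16·110000/(π·1.36×10^8·0.7626)]^(1/3) = 0.1755 m.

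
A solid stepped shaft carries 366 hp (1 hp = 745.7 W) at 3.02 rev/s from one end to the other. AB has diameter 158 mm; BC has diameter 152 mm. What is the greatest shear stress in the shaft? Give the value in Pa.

2.09e7 Pa

ω = 2π·3.02 = 18.98 rad/s, so T = P/ω = 366×745.7 / 18.98 = 14380 N·m.
Under the same torque, τ_max = 16T/(πd³) is largest where d is smallest — segment BC (d = 152 mm).
τ_max = 16·14380/(π·(0.152)³) = 2.086×10^7 Pa.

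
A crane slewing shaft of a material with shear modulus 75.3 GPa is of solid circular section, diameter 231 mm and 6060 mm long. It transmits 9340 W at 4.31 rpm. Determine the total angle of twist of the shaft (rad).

ω = 2π·4.31/60 = 0.4513 rad/s, so T = P/ω = 9340 / 0.4513 = 20690 N·m.
J = πd⁴/32 = π(0.231)⁴/32 = 2.795×10^-4 m⁴.
θ = T·L/(G·J) = 20690 × 6.06 / (75.3×10⁹ × 2.795×10^-4) = 5.958×10^-3 rad.

0.00596 rad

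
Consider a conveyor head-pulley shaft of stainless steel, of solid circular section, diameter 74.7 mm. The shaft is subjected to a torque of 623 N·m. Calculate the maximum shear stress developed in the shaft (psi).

1100 psi

J = πd⁴/32 = π(0.0747)⁴/32 = 3.057×10^-6 m⁴.
τ_max = T·r/J = 623.0 × 0.0374 / 3.057×10^-6 = 7.612×10^6 Pa.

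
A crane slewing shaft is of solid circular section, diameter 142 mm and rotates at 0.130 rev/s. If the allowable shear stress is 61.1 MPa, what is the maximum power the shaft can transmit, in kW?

28.1 kW

J = πd⁴/32 = π(0.142)⁴/32 = 3.992×10^-5 m⁴.
T_max = τ_allow·J/r = 6.11×10^7 × 3.992×10^-5 / 0.0710 = 34350 N·m.
ω = 2π·0.130 = 0.8168 rad/s, so P_max = T_max·ω = 2.806×10^4 W.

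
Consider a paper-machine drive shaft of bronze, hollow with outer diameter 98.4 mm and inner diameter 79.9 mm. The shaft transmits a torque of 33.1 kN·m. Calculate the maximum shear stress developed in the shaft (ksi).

J = π(d_o⁴ − d_i⁴)/32 = π(0.0984⁴ − 0.0799⁴)/32 = 5.203×10^-6 m⁴.
τ_max = T·r/J = 33100 × 0.0492 / 5.203×10^-6 = 3.130×10^8 Pa.

45.4 ksi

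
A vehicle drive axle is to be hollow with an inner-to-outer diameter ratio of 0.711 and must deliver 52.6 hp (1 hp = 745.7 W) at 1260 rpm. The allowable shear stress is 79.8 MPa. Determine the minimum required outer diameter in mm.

ω = 2π·1260/60 = 131.9 rad/s, so T = P/ω = 52.6×745.7 / 131.9 = 297.3 N·m.
For a hollow shaft with d_i/d_o = 0.711: τ_max = 16T/(π d_o³ (1−k⁴)), so d_o = [16T/(π τ_allow (1−k⁴))]^(1/3) = [16·297.3/(π·7.98×10^7·0.7444)]^(1/3) = 0.02943 m.

29.4 mm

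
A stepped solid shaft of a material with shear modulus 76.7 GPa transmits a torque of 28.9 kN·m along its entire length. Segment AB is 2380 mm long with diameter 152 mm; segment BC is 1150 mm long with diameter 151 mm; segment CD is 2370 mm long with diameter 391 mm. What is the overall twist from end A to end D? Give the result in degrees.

J_AB = π(0.152)⁴/32 = 5.24×10^-5 m⁴; J_BC = π(0.151)⁴/32 = 5.10×10^-5 m⁴; J_CD = π(0.391)⁴/32 = 2.29×10^-3 m⁴.
θ = (T/G)·Σ L_i/J_i = (28900/76.7×10⁹)·(2.38/5.24×10^-5 + 1.15/5.10×10^-5 + 2.37/2.29×10^-3) = 0.02599 rad.

1.49°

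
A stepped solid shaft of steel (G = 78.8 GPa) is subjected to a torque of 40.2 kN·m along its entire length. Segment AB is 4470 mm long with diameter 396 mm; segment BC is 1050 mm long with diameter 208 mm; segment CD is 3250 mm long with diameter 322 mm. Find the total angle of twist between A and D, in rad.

J_AB = π(0.396)⁴/32 = 2.41×10^-3 m⁴; J_BC = π(0.208)⁴/32 = 1.84×10^-4 m⁴; J_CD = π(0.322)⁴/32 = 1.06×10^-3 m⁴.
θ = (T/G)·Σ L_i/J_i = (40200/78.8×10⁹)·(4.47/2.41×10^-3 + 1.05/1.84×10^-4 + 3.25/1.06×10^-3) = 5.430×10^-3 rad.

0.00543 rad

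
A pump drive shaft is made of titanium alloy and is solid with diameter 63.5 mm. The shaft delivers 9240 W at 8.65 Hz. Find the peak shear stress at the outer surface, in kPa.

3380 kPa

ω = 2π·8.65 = 54.35 rad/s, so T = P/ω = 9240 / 54.35 = 170.0 N·m.
J = πd⁴/32 = π(0.0635)⁴/32 = 1.596×10^-6 m⁴.
τ_max = T·r/J = 170.0 × 0.0318 / 1.596×10^-6 = 3.382×10^6 Pa.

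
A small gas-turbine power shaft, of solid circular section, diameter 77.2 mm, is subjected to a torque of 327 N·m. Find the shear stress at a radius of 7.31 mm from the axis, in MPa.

0.685 MPa

J = πd⁴/32 = π(0.0772)⁴/32 = 3.487×10^-6 m⁴.
Shear stress varies linearly with radius: τ = T·r/J = 327.0 × 0.00731 / 3.487×10^-6 = 6.855×10^5 Pa.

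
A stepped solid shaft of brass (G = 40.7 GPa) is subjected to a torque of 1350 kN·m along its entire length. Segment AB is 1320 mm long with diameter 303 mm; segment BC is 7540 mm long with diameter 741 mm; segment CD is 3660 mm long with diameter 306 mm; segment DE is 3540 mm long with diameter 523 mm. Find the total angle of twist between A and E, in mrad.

218 mrad

J_AB = π(0.303)⁴/32 = 8.28×10^-4 m⁴; J_BC = π(0.741)⁴/32 = 0.0296 m⁴; J_CD = π(0.306)⁴/32 = 8.61×10^-4 m⁴; J_DE = π(0.523)⁴/32 = 7.35×10^-3 m⁴.
θ = (T/G)·Σ L_i/J_i = (1.350e6/40.7×10⁹)·(1.32/8.28×10^-4 + 7.54/0.0296 + 3.66/8.61×10^-4 + 3.54/7.35×10^-3) = 0.2184 rad.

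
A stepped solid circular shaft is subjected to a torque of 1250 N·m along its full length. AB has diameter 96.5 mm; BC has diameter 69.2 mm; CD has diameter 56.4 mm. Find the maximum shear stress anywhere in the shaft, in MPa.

35.5 MPa

Under the same torque, τ_max = 16T/(πd³) is largest where d is smallest — segment CD (d = 56.4 mm).
τ_max = 16·1250/(π·(0.0564)³) = 3.548×10^7 Pa.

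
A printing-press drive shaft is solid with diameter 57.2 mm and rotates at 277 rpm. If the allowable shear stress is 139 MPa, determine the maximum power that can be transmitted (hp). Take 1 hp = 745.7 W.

J = πd⁴/32 = π(0.0572)⁴/32 = 1.051×10^-6 m⁴.
T_max = τ_allow·J/r = 1.39×10^8 × 1.051×10^-6 / 0.0286 = 5108 N·m.
ω = 2π·277/60 = 29.01 rad/s, so P_max = T_max·ω = 1.482×10^5 W.

199 hp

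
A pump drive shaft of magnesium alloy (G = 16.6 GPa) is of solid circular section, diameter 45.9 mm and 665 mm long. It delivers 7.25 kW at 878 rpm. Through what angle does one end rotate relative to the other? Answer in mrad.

ω = 2π·878/60 = 91.94 rad/s, so T = P/ω = 7.25×10³ / 91.94 = 78.85 N·m.
J = πd⁴/32 = π(0.0459)⁴/32 = 4.358×10^-7 m⁴.
θ = T·L/(G·J) = 78.85 × 0.665 / (16.6×10⁹ × 4.358×10^-7) = 7.249×10^-3 rad.

7.25 mrad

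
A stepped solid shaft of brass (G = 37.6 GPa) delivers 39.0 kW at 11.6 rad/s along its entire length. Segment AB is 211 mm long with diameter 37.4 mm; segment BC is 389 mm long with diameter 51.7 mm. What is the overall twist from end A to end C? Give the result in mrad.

148 mrad

ω = 11.6 rad/s, so T = P/ω = 39.0×10³ / 11.60 = 3362 N·m.
J_AB = π(0.0374)⁴/32 = 1.92×10^-7 m⁴; J_BC = π(0.0517)⁴/32 = 7.01×10^-7 m⁴.
θ = (T/G)·Σ L_i/J_i = (3362/37.6×10⁹)·(0.211/1.92×10^-7 + 0.389/7.01×10^-7) = 0.1478 rad.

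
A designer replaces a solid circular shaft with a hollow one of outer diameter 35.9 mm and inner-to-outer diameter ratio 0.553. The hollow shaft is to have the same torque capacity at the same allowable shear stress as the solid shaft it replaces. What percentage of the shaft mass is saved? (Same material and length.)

Equal τ_max and T ⇒ the solid shaft needs d_s³ = d_o³(1−k⁴), so d_s = 35.9·(1−0.553⁴)^(1/3) = 34.74 mm.
Area ratio A_h/A_s = d_o²(1−k²)/d_s² = (1−k²)/(1−k⁴)^(2/3) = 0.7412.
Mass saving = 1 − 0.7412 = 25.9 %.

25.9 %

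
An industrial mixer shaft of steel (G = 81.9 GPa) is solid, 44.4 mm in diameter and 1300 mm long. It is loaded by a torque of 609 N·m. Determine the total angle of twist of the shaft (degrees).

J = πd⁴/32 = π(0.0444)⁴/32 = 3.815×10^-7 m⁴.
θ = T·L/(G·J) = 609.0 × 1.30 / (81.9×10⁹ × 3.815×10^-7) = 0.02534 rad.

1.45°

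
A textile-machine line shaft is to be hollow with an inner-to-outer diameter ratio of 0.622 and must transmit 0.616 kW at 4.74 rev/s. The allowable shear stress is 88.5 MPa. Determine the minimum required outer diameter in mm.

ω = 2π·4.74 = 29.78 rad/s, so T = P/ω = 0.616×10³ / 29.78 = 20.68 N·m.
For a hollow shaft with d_i/d_o = 0.622: τ_max = 16T/(π d_o³ (1−k⁴)), so d_o = [16T/(π τ_allow (1−k⁴))]^(1/3) = [16·20.68/(π·8.85×10^7·0.8503)]^(1/3) = 0.01119 m.

11.2 mm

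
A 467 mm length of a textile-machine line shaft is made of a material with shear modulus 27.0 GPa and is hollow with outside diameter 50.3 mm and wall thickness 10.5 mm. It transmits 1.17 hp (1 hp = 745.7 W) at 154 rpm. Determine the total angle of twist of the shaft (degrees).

ω = 2π·154/60 = 16.13 rad/s, so T = P/ω = 1.17×745.7 / 16.13 = 54.10 N·m.
J = π(d_o⁴ − d_i⁴)/32 = π(0.0503⁴ − 0.0293⁴)/32 = 5.561×10^-7 m⁴.
θ = T·L/(G·J) = 54.10 × 0.467 / (27.0×10⁹ × 5.561×10^-7) = 1.683×10^-3 rad.

0.0964°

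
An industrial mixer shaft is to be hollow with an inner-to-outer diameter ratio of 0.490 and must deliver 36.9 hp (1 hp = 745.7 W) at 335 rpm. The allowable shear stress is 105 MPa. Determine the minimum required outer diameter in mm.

ω = 2π·335/60 = 35.08 rad/s, so T = P/ω = 36.9×745.7 / 35.08 = 784.4 N·m.
For a hollow shaft with d_i/d_o = 0.490: τ_max = 16T/(π d_o³ (1−k⁴)), so d_o = [16T/(π τ_allow (1−k⁴))]^(1/3) = [16·784.4/(π·1.05×10^8·0.9424)]^(1/3) = 0.03431 m.

34.3 mm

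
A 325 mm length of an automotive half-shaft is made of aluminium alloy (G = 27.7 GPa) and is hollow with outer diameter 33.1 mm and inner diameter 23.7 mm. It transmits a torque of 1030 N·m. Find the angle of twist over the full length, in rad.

J = π(d_o⁴ − d_i⁴)/32 = π(0.0331⁴ − 0.0237⁴)/32 = 8.687×10^-8 m⁴.
θ = T·L/(G·J) = 1030 × 0.325 / (27.7×10⁹ × 8.687×10^-8) = 0.1391 rad.

0.139 rad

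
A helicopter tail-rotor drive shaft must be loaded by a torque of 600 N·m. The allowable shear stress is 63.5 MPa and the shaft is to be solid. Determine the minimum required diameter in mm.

36.4 mm

For a solid shaft τ_max = 16T/(πd³), so d = (16T/(π τ_allow))^(1/3) = (16·600.0/(π·6.35×10^7))^(1/3) = 0.03637 m.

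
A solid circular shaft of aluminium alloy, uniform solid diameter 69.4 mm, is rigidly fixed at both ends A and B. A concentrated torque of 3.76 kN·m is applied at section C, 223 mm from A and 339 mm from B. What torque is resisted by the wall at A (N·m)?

With uniform GJ and both ends fixed, compatibility θ_AC = θ_CB gives T_A·a = T_B·b, together with T_A + T_B = T₀.
T_A = T₀·b/(a+b) = 3760·339/562.0 = 2268 N·m; T_B = 1492 N·m.

2270 N·m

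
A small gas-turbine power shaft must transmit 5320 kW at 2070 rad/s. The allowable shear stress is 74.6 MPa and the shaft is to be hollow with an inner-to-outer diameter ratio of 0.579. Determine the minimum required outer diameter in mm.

58.3 mm

ω = 2070 rad/s, so T = P/ω = 5320×10³ / 2070 = 2570 N·m.
For a hollow shaft with d_i/d_o = 0.579: τ_max = 16T/(π d_o³ (1−k⁴)), so d_o = [16T/(π τ_allow (1−k⁴))]^(1/3) = [16·2570/(π·7.46×10^7·0.8876)]^(1/3) = 0.05825 m.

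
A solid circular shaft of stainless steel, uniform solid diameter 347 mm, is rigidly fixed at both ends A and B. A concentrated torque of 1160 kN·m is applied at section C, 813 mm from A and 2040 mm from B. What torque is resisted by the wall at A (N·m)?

829000 N·m

With uniform GJ and both ends fixed, compatibility θ_AC = θ_CB gives T_A·a = T_B·b, together with T_A + T_B = T₀.
T_A = T₀·b/(a+b) = 1.160e6·2040/2853 = 829400 N·m; T_B = 330600 N·m.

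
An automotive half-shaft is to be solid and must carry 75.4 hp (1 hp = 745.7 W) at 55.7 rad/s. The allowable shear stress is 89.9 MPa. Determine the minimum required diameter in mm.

ω = 55.7 rad/s, so T = P/ω = 75.4×745.7 / 55.70 = 1009 N·m.
For a solid shaft τ_max = 16T/(πd³), so d = (16T/(π τ_allow))^(1/3) = (16·1009/(π·8.99×10^7))^(1/3) = 0.03853 m.

38.5 mm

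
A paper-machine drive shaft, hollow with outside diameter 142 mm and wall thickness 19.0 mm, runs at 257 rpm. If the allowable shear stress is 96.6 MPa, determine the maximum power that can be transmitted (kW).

1040 kW

J = π(d_o⁴ − d_i⁴)/32 = π(0.142⁴ − 0.104⁴)/32 = 2.843×10^-5 m⁴.
T_max = τ_allow·J/r = 9.66×10^7 × 2.843×10^-5 / 0.0710 = 38680 N·m.
ω = 2π·257/60 = 26.91 rad/s, so P_max = T_max·ω = 1.041×10^6 W.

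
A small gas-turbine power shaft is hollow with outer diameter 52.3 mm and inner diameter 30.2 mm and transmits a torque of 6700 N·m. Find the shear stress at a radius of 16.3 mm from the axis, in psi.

J = π(d_o⁴ − d_i⁴)/32 = π(0.0523⁴ − 0.0302⁴)/32 = 6.529×10^-7 m⁴.
Shear stress varies linearly with radius: τ = T·r/J = 6700 × 0.0163 / 6.529×10^-7 = 1.673×10^8 Pa.

24300 psi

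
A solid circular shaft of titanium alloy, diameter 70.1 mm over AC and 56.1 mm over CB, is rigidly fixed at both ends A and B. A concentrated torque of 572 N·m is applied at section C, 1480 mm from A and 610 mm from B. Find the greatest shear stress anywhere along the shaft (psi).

Compatibility: T_A·a/J_AC = T_B·b/J_CB with T_A + T_B = T₀.
J_AC = 2.37×10^-6 m⁴, J_CB = 9.72×10^-7 m⁴, so T_A = T₀·(J_AC/a)/((J_AC/a)+(J_CB/b)) = 286.7 N·m, T_B = 285.3 N·m.
τ in each portion: τ_AC = 4.24×10^6 Pa, τ_CB = 8.23×10^6 Pa; maximum is in CB.
τ_max = T_CB·r/J = 285.3·0.0281/9.72×10^-7 = 8.230×10^6 Pa.

1190 psi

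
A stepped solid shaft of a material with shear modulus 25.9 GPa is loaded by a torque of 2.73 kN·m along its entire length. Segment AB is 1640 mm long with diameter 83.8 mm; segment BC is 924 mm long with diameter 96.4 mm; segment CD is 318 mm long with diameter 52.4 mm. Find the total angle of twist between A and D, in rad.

J_AB = π(0.0838)⁴/32 = 4.84×10^-6 m⁴; J_BC = π(0.0964)⁴/32 = 8.48×10^-6 m⁴; J_CD = π(0.0524)⁴/32 = 7.40×10^-7 m⁴.
θ = (T/G)·Σ L_i/J_i = (2730/25.9×10⁹)·(1.64/4.84×10^-6 + 0.924/8.48×10^-6 + 0.318/7.40×10^-7) = 0.09248 rad.

0.0925 rad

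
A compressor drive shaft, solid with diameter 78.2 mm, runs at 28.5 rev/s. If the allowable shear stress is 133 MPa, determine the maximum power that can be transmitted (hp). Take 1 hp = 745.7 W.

3000 hp

J = πd⁴/32 = π(0.0782)⁴/32 = 3.671×10^-6 m⁴.
T_max = τ_allow·J/r = 1.33×10^8 × 3.671×10^-6 / 0.0391 = 12490 N·m.
ω = 2π·28.5 = 179.1 rad/s, so P_max = T_max·ω = 2.236×10^6 W.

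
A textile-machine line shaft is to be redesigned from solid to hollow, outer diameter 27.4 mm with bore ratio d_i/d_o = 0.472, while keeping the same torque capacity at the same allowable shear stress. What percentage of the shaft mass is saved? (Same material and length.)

19.6 %

Equal τ_max and T ⇒ the solid shaft needs d_s³ = d_o³(1−k⁴), so d_s = 27.4·(1−0.472⁴)^(1/3) = 26.94 mm.
Area ratio A_h/A_s = d_o²(1−k²)/d_s² = (1−k²)/(1−k⁴)^(2/3) = 0.8040.
Mass saving = 1 − 0.8040 = 19.6 %.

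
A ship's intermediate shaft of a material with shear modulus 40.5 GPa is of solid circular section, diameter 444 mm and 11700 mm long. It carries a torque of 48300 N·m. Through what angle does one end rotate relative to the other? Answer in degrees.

J = πd⁴/32 = π(0.444)⁴/32 = 3.815×10^-3 m⁴.
θ = T·L/(G·J) = 48300 × 11.7 / (40.5×10⁹ × 3.815×10^-3) = 3.657×10^-3 rad.

0.210°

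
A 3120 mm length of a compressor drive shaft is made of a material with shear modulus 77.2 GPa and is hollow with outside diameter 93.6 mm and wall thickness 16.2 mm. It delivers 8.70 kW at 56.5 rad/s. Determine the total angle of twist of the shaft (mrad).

ω = 56.5 rad/s, so T = P/ω = 8.70×10³ / 56.50 = 154.0 N·m.
J = π(d_o⁴ − d_i⁴)/32 = π(0.0936⁴ − 0.0612⁴)/32 = 6.158×10^-6 m⁴.
θ = T·L/(G·J) = 154.0 × 3.12 / (77.2×10⁹ × 6.158×10^-6) = 1.011×10^-3 rad.

1.01 mrad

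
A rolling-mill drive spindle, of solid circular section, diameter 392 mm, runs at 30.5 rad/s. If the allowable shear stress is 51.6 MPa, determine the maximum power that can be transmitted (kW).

18600 kW

J = πd⁴/32 = π(0.392)⁴/32 = 2.318×10^-3 m⁴.
T_max = τ_allow·J/r = 5.16×10^7 × 2.318×10^-3 / 0.196 = 610300 N·m.
ω = 30.5 rad/s, so P_max = T_max·ω = 1.861×10^7 W.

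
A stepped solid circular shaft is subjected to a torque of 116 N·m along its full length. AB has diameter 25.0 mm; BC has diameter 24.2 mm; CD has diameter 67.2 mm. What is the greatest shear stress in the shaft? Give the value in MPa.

41.7 MPa

Under the same torque, τ_max = 16T/(πd³) is largest where d is smallest — segment BC (d = 24.2 mm).
τ_max = 16·116.0/(π·(0.0242)³) = 4.169×10^7 Pa.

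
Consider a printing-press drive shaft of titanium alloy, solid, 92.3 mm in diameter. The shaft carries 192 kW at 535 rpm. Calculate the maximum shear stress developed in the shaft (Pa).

2.22e7 Pa

ω = 2π·535/60 = 56.03 rad/s, so T = P/ω = 192×10³ / 56.03 = 3427 N·m.
J = πd⁴/32 = π(0.0923)⁴/32 = 7.125×10^-6 m⁴.
τ_max = T·r/J = 3427 × 0.0461 / 7.125×10^-6 = 2.220×10^7 Pa.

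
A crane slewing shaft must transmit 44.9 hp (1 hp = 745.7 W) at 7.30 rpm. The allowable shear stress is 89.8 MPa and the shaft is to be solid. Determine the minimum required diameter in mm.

ω = 2π·7.30/60 = 0.7645 rad/s, so T = P/ω = 44.9×745.7 / 0.7645 = 43800 N·m.
For a solid shaft τ_max = 16T/(πd³), so d = (16T/(π τ_allow))^(1/3) = (16·43800/(π·8.98×10^7))^(1/3) = 0.1354 m.

135 mm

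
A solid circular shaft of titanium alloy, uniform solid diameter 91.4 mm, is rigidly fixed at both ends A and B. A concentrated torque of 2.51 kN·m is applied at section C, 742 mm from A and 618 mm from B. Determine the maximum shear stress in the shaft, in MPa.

With uniform GJ and both ends fixed, compatibility θ_AC = θ_CB gives T_A·a = T_B·b, together with T_A + T_B = T₀.
T_A = T₀·b/(a+b) = 2510·618/1360 = 1141 N·m; T_B = 1369 N·m.
τ in each portion: τ_AC = 7.61×10^6 Pa, τ_CB = 9.13×10^6 Pa; maximum is in CB.
τ_max = T_CB·r/J = 1369·0.0457/6.85×10^-6 = 9.134×10^6 Pa.

9.13 MPa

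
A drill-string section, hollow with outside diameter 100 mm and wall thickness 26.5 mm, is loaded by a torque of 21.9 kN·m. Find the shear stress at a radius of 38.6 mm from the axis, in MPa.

90.5 MPa

J = π(d_o⁴ − d_i⁴)/32 = π(0.100⁴ − 0.0470⁴)/32 = 9.338×10^-6 m⁴.
Shear stress varies linearly with radius: τ = T·r/J = 21900 × 0.0386 / 9.338×10^-6 = 9.052×10^7 Pa.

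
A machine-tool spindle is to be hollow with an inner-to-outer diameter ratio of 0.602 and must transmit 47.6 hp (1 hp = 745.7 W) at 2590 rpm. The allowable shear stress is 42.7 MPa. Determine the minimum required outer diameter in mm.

26.2 mm

ω = 2π·2590/60 = 271.2 rad/s, so T = P/ω = 47.6×745.7 / 271.2 = 130.9 N·m.
For a hollow shaft with d_i/d_o = 0.602: τ_max = 16T/(π d_o³ (1−k⁴)), so d_o = [16T/(π τ_allow (1−k⁴))]^(1/3) = [16·130.9/(π·4.27×10^7·0.8687)]^(1/3) = 0.02619 m.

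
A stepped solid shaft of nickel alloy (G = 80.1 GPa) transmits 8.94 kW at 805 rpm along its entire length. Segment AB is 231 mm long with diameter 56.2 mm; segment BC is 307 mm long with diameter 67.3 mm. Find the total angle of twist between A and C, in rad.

5.14e-4 rad

ω = 2π·805/60 = 84.30 rad/s, so T = P/ω = 8.94×10³ / 84.30 = 106.1 N·m.
J_AB = π(0.0562)⁴/32 = 9.79×10^-7 m⁴; J_BC = π(0.0673)⁴/32 = 2.01×10^-6 m⁴.
θ = (T/G)·Σ L_i/J_i = (106.1/80.1×10⁹)·(0.231/9.79×10^-7 + 0.307/2.01×10^-6) = 5.141×10^-4 rad.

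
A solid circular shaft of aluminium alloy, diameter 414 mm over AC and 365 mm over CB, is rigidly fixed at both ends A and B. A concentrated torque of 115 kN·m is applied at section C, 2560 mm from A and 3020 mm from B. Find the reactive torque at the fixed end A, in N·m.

76100 N·m

Compatibility: T_A·a/J_AC = T_B·b/J_CB with T_A + T_B = T₀.
J_AC = 2.88×10^-3 m⁴, J_CB = 1.74×10^-3 m⁴, so T_A = T₀·(J_AC/a)/((J_AC/a)+(J_CB/b)) = 76050 N·m, T_B = 38950 N·m.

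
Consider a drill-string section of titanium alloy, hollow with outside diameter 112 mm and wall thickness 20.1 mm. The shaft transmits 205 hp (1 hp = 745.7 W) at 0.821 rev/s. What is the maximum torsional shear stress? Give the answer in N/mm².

129 N/mm²

ω = 2π·0.821 = 5.158 rad/s, so T = P/ω = 205×745.7 / 5.158 = 29630 N·m.
J = π(d_o⁴ − d_i⁴)/32 = π(0.112⁴ − 0.0718⁴)/32 = 1.284×10^-5 m⁴.
τ_max = T·r/J = 29630 × 0.0560 / 1.284×10^-5 = 1.293×10^8 Pa.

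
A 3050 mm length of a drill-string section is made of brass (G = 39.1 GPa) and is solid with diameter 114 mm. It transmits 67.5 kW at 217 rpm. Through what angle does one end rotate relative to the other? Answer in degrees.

0.801°

ω = 2π·217/60 = 22.72 rad/s, so T = P/ω = 67.5×10³ / 22.72 = 2970 N·m.
J = πd⁴/32 = π(0.114)⁴/32 = 1.658×10^-5 m⁴.
θ = T·L/(G·J) = 2970 × 3.05 / (39.1×10⁹ × 1.658×10^-5) = 0.01397 rad.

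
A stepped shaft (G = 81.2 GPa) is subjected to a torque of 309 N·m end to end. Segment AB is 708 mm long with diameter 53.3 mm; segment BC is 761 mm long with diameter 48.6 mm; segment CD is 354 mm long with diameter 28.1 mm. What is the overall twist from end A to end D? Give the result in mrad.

J_AB = π(0.0533)⁴/32 = 7.92×10^-7 m⁴; J_BC = π(0.0486)⁴/32 = 5.48×10^-7 m⁴; J_CD = π(0.0281)⁴/32 = 6.12×10^-8 m⁴.
θ = (T/G)·Σ L_i/J_i = (309.0/81.2×10⁹)·(0.708/7.92×10^-7 + 0.761/5.48×10^-7 + 0.354/6.12×10^-8) = 0.03070 rad.

30.7 mrad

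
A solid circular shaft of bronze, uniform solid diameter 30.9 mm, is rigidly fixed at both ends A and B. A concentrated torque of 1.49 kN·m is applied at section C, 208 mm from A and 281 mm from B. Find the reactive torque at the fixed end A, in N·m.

856 N·m

With uniform GJ and both ends fixed, compatibility θ_AC = θ_CB gives T_A·a = T_B·b, together with T_A + T_B = T₀.
T_A = T₀·b/(a+b) = 1490·281/489.0 = 856.2 N·m; T_B = 633.8 N·m.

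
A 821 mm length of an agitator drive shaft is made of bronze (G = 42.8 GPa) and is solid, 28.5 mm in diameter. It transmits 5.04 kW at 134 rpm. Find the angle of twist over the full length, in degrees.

6.09°

ω = 2π·134/60 = 14.03 rad/s, so T = P/ω = 5.04×10³ / 14.03 = 359.2 N·m.
J = πd⁴/32 = π(0.0285)⁴/32 = 6.477×10^-8 m⁴.
θ = T·L/(G·J) = 359.2 × 0.821 / (42.8×10⁹ × 6.477×10^-8) = 0.1064 rad.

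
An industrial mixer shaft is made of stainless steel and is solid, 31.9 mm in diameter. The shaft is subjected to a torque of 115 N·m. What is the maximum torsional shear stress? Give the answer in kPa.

18000 kPa

J = πd⁴/32 = π(0.0319)⁴/32 = 1.017×10^-7 m⁴.
τ_max = T·r/J = 115.0 × 0.0159 / 1.017×10^-7 = 1.804×10^7 Pa.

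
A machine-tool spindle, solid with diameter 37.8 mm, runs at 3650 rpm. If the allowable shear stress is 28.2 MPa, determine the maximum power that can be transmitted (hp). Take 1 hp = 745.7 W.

J = πd⁴/32 = π(0.0378)⁴/32 = 2.004×10^-7 m⁴.
T_max = τ_allow·J/r = 2.82×10^7 × 2.004×10^-7 / 0.0189 = 299.1 N·m.
ω = 2π·3650/60 = 382.2 rad/s, so P_max = T_max·ω = 1.143×10^5 W.

153 hp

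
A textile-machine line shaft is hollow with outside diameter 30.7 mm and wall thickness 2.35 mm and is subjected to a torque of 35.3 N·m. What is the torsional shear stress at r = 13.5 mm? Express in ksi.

J = π(d_o⁴ − d_i⁴)/32 = π(0.0307⁴ − 0.0260⁴)/32 = 4.234×10^-8 m⁴.
Shear stress varies linearly with radius: τ = T·r/J = 35.30 × 0.0135 / 4.234×10^-8 = 1.125×10^7 Pa.

1.63 ksi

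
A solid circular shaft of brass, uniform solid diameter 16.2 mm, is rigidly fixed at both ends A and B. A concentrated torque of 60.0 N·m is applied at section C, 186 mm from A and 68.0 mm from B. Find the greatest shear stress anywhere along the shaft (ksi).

With uniform GJ and both ends fixed, compatibility θ_AC = θ_CB gives T_A·a = T_B·b, together with T_A + T_B = T₀.
T_A = T₀·b/(a+b) = 60.00·68.0/254.0 = 16.06 N·m; T_B = 43.94 N·m.
τ in each portion: τ_AC = 1.92×10^7 Pa, τ_CB = 5.26×10^7 Pa; maximum is in CB.
τ_max = T_CB·r/J = 43.94·0.00810/6.76×10^-9 = 5.263×10^7 Pa.

7.63 ksi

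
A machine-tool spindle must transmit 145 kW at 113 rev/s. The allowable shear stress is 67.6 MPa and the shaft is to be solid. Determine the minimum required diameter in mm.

24.9 mm

ω = 2π·113 = 710.0 rad/s, so T = P/ω = 145×10³ / 710.0 = 204.2 N·m.
For a solid shaft τ_max = 16T/(πd³), so d = (16T/(π τ_allow))^(1/3) = (16·204.2/(π·6.76×10^7))^(1/3) = 0.02487 m.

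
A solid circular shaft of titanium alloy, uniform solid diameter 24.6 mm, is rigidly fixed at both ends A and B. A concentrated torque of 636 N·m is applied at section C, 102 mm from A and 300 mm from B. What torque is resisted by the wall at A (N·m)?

475 N·m

With uniform GJ and both ends fixed, compatibility θ_AC = θ_CB gives T_A·a = T_B·b, together with T_A + T_B = T₀.
T_A = T₀·b/(a+b) = 636.0·300/402.0 = 474.6 N·m; T_B = 161.4 N·m.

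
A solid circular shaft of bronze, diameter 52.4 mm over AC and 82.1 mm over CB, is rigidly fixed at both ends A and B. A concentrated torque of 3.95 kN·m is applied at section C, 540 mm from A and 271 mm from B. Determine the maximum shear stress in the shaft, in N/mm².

Compatibility: T_A·a/J_AC = T_B·b/J_CB with T_A + T_B = T₀.
J_AC = 7.40×10^-7 m⁴, J_CB = 4.46×10^-6 m⁴, so T_A = T₀·(J_AC/a)/((J_AC/a)+(J_CB/b)) = 303.7 N·m, T_B = 3646 N·m.
τ in each portion: τ_AC = 1.07×10^7 Pa, τ_CB = 3.36×10^7 Pa; maximum is in CB.
τ_max = T_CB·r/J = 3646·0.0410/4.46×10^-6 = 3.356×10^7 Pa.

33.6 N/mm²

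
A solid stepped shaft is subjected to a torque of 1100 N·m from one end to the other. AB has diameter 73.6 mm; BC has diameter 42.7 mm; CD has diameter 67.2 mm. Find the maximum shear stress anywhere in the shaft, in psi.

Under the same torque, τ_max = 16T/(πd³) is largest where d is smallest — segment BC (d = 42.7 mm).
τ_max = 16·1100/(π·(0.0427)³) = 7.196×10^7 Pa.

10400 psi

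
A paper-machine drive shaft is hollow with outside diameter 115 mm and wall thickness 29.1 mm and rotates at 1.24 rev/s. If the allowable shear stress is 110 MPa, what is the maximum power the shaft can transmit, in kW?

J = π(d_o⁴ − d_i⁴)/32 = π(0.115⁴ − 0.0568⁴)/32 = 1.615×10^-5 m⁴.
T_max = τ_allow·J/r = 1.10×10^8 × 1.615×10^-5 / 0.0575 = 30890 N·m.
ω = 2π·1.24 = 7.791 rad/s, so P_max = T_max·ω = 2.407×10^5 W.

241 kW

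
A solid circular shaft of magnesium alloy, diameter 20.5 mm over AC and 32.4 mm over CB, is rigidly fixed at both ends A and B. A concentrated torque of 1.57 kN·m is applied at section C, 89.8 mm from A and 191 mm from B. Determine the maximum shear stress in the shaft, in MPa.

Compatibility: T_A·a/J_AC = T_B·b/J_CB with T_A + T_B = T₀.
J_AC = 1.73×10^-8 m⁴, J_CB = 1.08×10^-7 m⁴, so T_A = T₀·(J_AC/a)/((J_AC/a)+(J_CB/b)) = 399.1 N·m, T_B = 1171 N·m.
τ in each portion: τ_AC = 2.36×10^8 Pa, τ_CB = 1.75×10^8 Pa; maximum is in AC.
τ_max = T_AC·r/J = 399.1·0.0103/1.73×10^-8 = 2.359×10^8 Pa.

236 MPa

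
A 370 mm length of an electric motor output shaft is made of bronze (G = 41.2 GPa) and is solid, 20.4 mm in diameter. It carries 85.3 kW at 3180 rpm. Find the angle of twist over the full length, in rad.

0.135 rad

ω = 2π·3180/60 = 333.0 rad/s, so T = P/ω = 85.3×10³ / 333.0 = 256.1 N·m.
J = πd⁴/32 = π(0.0204)⁴/32 = 1.700×10^-8 m⁴.
θ = T·L/(G·J) = 256.1 × 0.370 / (41.2×10⁹ × 1.700×10^-8) = 0.1353 rad.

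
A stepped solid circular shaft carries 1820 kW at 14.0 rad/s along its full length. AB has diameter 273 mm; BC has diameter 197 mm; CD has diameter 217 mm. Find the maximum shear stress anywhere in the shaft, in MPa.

86.6 MPa

ω = 14.0 rad/s, so T = P/ω = 1820×10³ / 14.00 = 130000 N·m.
Under the same torque, τ_max = 16T/(πd³) is largest where d is smallest — segment BC (d = 197 mm).
τ_max = 16·130000/(π·(0.197)³) = 8.660×10^7 Pa.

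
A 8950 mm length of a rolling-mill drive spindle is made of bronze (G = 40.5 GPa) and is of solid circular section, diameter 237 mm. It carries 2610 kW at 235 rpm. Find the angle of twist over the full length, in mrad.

75.7 mrad

ω = 2π·235/60 = 24.61 rad/s, so T = P/ω = 2610×10³ / 24.61 = 106100 N·m.
J = πd⁴/32 = π(0.237)⁴/32 = 3.097×10^-4 m⁴.
θ = T·L/(G·J) = 106100 × 8.95 / (40.5×10⁹ × 3.097×10^-4) = 0.07567 rad.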